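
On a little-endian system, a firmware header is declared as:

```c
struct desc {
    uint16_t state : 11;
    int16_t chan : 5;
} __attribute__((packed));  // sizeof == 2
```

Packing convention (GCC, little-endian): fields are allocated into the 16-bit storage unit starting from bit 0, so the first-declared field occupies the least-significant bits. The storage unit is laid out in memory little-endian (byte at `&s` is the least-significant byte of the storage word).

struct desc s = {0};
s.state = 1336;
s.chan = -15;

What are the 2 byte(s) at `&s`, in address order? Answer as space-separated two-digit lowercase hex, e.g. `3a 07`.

38 8d

state:11 = 1336 → 0x538 << 0 → word 0x0538
chan:5 = -15 → 0x11 << 11 → word 0x8d38
word = 0x8d38 → little-endian bytes:
  [0]=0x38  [1]=0x8d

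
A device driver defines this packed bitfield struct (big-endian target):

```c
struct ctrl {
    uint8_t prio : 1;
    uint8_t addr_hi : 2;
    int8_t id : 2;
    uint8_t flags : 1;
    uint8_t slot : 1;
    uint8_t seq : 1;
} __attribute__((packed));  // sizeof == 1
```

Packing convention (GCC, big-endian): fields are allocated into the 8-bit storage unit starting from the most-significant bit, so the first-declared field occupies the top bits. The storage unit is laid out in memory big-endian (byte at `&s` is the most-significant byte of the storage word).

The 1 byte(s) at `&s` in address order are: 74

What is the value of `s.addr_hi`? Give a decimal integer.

[0]=0x74 (big-endian) → word 0x74
prio [7+:1] = (word>>7) & 0x1 = 0
addr_hi [5+:2] = (word>>5) & 0x3 = 3  ←
id [3+:2] = (word>>3) & 0x3 = 2
flags [2+:1] = (word>>2) & 0x1 = 1
slot [1+:1] = (word>>1) & 0x1 = 0
seq [0+:1] = (word>>0) & 0x1 = 0

3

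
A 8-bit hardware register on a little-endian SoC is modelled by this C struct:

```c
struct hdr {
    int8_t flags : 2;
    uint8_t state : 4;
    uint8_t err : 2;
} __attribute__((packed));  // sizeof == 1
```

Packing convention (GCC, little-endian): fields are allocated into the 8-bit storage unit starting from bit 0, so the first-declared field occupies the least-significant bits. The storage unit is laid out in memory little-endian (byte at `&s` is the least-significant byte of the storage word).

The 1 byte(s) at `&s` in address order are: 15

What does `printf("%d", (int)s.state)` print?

5

[0]=0x15 (little-endian) → word 0x15
flags [0+:2] = (word>>0) & 0x3 = 1
state [2+:4] = (word>>2) & 0xf = 5  ←
err [6+:2] = (word>>6) & 0x3 = 0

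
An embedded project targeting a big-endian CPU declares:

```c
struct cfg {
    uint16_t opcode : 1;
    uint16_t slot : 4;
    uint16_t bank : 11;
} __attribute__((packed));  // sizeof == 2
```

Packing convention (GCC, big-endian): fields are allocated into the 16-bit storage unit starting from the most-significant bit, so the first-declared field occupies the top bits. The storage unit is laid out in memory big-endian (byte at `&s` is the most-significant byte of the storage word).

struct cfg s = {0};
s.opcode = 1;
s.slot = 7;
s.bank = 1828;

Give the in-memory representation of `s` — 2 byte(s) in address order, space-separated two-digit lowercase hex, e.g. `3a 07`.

bf 24

opcode:1 = 1 → 0x1 << 15 → word 0x8000
slot:4 = 7 → 0x7 << 11 → word 0xb800
bank:11 = 1828 → 0x724 << 0 → word 0xbf24
word = 0xbf24 → big-endian bytes:
  [0]=0xbf  [1]=0x24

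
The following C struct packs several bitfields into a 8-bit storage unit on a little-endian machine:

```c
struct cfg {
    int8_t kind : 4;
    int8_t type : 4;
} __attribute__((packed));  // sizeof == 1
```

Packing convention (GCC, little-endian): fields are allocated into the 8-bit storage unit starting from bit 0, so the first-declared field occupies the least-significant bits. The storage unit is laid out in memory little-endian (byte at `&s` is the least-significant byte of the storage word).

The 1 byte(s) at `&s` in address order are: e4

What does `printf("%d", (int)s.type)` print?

-2

[0]=0xe4 (little-endian) → word 0xe4
kind [0+:4] = (word>>0) & 0xf = 4
type [4+:4] = (word>>4) & 0xf = 14  ←
type signed 4b, MSB=1: 14 - 16 = -2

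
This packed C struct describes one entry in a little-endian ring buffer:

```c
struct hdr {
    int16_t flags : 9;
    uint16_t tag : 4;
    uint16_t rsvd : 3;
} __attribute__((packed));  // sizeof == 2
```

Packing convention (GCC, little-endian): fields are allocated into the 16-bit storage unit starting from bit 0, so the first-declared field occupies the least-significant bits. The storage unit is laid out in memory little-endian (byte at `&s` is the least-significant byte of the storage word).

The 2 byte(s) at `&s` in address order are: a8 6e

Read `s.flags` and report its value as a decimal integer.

[0]=0xa8 [1]=0x6e (little-endian) → word 0x6ea8
flags:9 @ bit 0 → (0x6ea8>>0)&0x1ff = 0xa8  ←
tag:4 @ bit 9 → (0x6ea8>>9)&0xf = 0x7
rsvd:3 @ bit 13 → (0x6ea8>>13)&0x7 = 0x3
flags signed 9b, MSB=0: value = 168

168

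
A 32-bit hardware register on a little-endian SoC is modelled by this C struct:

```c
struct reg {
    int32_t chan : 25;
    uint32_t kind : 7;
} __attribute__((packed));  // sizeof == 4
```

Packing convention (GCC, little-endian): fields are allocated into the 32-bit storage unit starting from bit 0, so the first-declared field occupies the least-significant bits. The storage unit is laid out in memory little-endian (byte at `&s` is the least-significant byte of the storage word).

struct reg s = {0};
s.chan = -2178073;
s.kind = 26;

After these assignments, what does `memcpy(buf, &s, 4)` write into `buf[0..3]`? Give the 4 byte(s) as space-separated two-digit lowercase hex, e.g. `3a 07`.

chan (25b) val=-2178073 bits=0x1dec3e7 at bit 0: 0x01dec3e7
kind (7b) val=26 bits=0x1a at bit 25: 0x35dec3e7
word = 0x35dec3e7 → little-endian bytes:
  [0]=0xe7  [1]=0xc3  [2]=0xde  [3]=0x35

e7 c3 de 35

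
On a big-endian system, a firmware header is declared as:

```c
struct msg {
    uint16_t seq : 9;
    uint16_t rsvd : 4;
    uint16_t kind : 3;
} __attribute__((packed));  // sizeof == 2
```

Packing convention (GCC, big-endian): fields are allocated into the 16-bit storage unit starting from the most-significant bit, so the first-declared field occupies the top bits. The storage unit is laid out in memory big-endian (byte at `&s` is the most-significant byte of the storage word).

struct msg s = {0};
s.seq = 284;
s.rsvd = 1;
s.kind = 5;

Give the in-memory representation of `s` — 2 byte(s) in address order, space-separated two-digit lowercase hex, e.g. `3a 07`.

8e 0d

seq:9 = 284 → 0x11c << 7 → word 0x8e00
rsvd:4 = 1 → 0x1 << 3 → word 0x8e08
kind:3 = 5 → 0x5 << 0 → word 0x8e0d
word = 0x8e0d → big-endian bytes:
  [0]=0x8e  [1]=0x0d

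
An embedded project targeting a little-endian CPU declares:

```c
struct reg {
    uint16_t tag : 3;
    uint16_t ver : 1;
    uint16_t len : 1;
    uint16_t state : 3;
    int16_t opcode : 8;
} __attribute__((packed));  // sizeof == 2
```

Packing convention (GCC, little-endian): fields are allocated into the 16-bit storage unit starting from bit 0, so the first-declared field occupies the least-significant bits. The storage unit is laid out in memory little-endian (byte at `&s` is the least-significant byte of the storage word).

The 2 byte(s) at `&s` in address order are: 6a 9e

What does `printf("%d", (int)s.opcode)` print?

[0]=0x6a [1]=0x9e (little-endian) → word 0x9e6a
tag:3 @ bit 0 → (0x9e6a>>0)&0x7 = 0x2
ver:1 @ bit 3 → (0x9e6a>>3)&0x1 = 0x1
len:1 @ bit 4 → (0x9e6a>>4)&0x1 = 0x0
state:3 @ bit 5 → (0x9e6a>>5)&0x7 = 0x3
opcode:8 @ bit 8 → (0x9e6a>>8)&0xff = 0x9e  ←
opcode signed 8b, MSB=1: 158 - 256 = -98

-98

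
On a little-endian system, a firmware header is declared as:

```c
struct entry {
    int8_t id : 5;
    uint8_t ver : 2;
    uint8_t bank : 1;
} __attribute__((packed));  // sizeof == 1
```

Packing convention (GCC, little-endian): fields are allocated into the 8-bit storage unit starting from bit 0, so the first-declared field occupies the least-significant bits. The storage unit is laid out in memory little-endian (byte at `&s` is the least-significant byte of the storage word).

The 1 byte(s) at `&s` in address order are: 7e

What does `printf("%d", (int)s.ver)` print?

3

[0]=0x7e (little-endian) → word 0x7e
id:5 @ bit 0 → (0x7e>>0)&0x1f = 0x1e
ver:2 @ bit 5 → (0x7e>>5)&0x3 = 0x3  ←
bank:1 @ bit 7 → (0x7e>>7)&0x1 = 0x0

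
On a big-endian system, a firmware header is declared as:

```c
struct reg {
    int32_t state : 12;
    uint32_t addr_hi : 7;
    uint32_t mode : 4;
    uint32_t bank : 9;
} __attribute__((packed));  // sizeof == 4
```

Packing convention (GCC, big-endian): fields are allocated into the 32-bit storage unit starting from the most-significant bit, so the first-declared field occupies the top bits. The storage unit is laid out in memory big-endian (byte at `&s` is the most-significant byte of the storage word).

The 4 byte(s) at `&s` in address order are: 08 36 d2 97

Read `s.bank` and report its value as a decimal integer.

[0]=0x08 [1]=0x36 [2]=0xd2 [3]=0x97 (big-endian) → word 0x0836d297
state:12 @ bit 20 → (0x0836d297>>20)&0xfff = 0x83
addr_hi:7 @ bit 13 → (0x0836d297>>13)&0x7f = 0x36
mode:4 @ bit 9 → (0x0836d297>>9)&0xf = 0x9
bank:9 @ bit 0 → (0x0836d297>>0)&0x1ff = 0x97  ←

151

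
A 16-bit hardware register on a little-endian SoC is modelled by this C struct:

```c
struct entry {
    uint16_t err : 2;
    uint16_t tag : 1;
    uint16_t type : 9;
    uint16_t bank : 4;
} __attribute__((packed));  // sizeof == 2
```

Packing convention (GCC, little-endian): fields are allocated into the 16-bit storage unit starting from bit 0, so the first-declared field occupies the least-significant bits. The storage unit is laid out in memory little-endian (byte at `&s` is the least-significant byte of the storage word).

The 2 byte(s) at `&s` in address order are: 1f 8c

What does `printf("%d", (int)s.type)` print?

[0]=0x1f [1]=0x8c (little-endian) → word 0x8c1f
err [0+:2] = (word>>0) & 0x3 = 3
tag [2+:1] = (word>>2) & 0x1 = 1
type [3+:9] = (word>>3) & 0x1ff = 387  ←
bank [12+:4] = (word>>12) & 0xf = 8

387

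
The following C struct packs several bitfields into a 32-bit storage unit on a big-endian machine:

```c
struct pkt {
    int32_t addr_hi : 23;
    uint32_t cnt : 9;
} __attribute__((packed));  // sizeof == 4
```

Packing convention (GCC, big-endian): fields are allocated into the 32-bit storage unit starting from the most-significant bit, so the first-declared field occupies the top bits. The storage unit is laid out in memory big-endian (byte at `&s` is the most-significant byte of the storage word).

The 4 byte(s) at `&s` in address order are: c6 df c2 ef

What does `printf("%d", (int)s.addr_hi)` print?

[0]=0xc6 [1]=0xdf [2]=0xc2 [3]=0xef (big-endian) → word 0xc6dfc2ef
addr_hi [9+:23] = (word>>9) & 0x7fffff = 6516705  ←
cnt [0+:9] = (word>>0) & 0x1ff = 239
addr_hi signed 23b, MSB=1: 6516705 - 8388608 = -1871903

-1871903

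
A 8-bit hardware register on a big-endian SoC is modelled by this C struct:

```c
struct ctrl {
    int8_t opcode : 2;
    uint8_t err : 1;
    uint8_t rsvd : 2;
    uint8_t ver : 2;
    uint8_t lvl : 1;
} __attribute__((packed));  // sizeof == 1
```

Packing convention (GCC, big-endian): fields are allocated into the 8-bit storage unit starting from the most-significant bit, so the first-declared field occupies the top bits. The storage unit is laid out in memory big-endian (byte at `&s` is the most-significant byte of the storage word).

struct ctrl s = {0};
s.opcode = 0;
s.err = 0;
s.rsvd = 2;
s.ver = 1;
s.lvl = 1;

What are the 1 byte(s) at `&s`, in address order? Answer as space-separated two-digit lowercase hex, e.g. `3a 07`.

[6+:2] opcode=0 & 0x3 = 0x0; word=0x00
[5+:1] err=0 & 0x1 = 0x0; word=0x00
[3+:2] rsvd=2 & 0x3 = 0x2; word=0x10
[1+:2] ver=1 & 0x3 = 0x1; word=0x12
[0+:1] lvl=1 & 0x1 = 0x1; word=0x13
word = 0x13 → big-endian bytes:
  [0]=0x13

13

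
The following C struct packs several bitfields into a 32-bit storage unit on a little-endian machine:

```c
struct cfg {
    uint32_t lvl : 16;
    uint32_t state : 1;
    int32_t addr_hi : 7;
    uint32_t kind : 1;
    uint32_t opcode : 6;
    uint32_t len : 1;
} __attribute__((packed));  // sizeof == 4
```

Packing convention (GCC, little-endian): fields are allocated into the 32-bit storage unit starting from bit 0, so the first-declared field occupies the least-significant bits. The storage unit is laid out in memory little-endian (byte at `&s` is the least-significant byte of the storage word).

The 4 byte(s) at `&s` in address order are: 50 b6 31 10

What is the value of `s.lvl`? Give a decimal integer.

46672

[0]=0x50 [1]=0xb6 [2]=0x31 [3]=0x10 (little-endian) → word 0x1031b650
lvl:16 @ bit 0 → (0x1031b650>>0)&0xffff = 0xb650  ←
state:1 @ bit 16 → (0x1031b650>>16)&0x1 = 0x1
addr_hi:7 @ bit 17 → (0x1031b650>>17)&0x7f = 0x18
kind:1 @ bit 24 → (0x1031b650>>24)&0x1 = 0x0
opcode:6 @ bit 25 → (0x1031b650>>25)&0x3f = 0x8
len:1 @ bit 31 → (0x1031b650>>31)&0x1 = 0x0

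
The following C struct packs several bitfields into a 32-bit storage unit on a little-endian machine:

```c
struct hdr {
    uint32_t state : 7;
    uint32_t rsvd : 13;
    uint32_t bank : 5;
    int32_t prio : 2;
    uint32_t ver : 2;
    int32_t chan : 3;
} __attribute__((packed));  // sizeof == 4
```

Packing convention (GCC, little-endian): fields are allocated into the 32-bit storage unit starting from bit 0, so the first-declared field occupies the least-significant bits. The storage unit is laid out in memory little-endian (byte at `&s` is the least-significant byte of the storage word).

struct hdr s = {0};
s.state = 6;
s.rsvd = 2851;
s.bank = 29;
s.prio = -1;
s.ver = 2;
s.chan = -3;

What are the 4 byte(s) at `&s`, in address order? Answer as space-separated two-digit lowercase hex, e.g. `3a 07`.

[0+:7] state=6 & 0x7f = 0x6; word=0x00000006
[7+:13] rsvd=2851 & 0x1fff = 0xb23; word=0x00059186
[20+:5] bank=29 & 0x1f = 0x1d; word=0x01d59186
[25+:2] prio=-1 & 0x3 = 0x3; word=0x07d59186
[27+:2] ver=2 & 0x3 = 0x2; word=0x17d59186
[29+:3] chan=-3 & 0x7 = 0x5; word=0xb7d59186
word = 0xb7d59186 → little-endian bytes:
  [0]=0x86  [1]=0x91  [2]=0xd5  [3]=0xb7

86 91 d5 b7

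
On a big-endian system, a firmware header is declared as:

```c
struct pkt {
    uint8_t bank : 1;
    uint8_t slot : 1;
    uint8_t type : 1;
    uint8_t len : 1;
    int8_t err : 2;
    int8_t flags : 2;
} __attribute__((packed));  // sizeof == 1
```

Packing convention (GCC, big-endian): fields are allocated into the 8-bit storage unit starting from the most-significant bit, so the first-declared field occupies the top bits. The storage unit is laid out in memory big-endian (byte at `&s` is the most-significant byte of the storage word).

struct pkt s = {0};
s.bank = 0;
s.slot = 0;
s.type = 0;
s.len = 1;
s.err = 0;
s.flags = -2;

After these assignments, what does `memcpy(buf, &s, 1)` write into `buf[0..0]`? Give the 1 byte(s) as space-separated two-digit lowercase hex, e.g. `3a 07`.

bank:1 = 0 → 0x0 << 7 → word 0x00
slot:1 = 0 → 0x0 << 6 → word 0x00
type:1 = 0 → 0x0 << 5 → word 0x00
len:1 = 1 → 0x1 << 4 → word 0x10
err:2 = 0 → 0x0 << 2 → word 0x10
flags:2 = -2 → 0x2 << 0 → word 0x12
word = 0x12 → big-endian bytes:
  [0]=0x12

12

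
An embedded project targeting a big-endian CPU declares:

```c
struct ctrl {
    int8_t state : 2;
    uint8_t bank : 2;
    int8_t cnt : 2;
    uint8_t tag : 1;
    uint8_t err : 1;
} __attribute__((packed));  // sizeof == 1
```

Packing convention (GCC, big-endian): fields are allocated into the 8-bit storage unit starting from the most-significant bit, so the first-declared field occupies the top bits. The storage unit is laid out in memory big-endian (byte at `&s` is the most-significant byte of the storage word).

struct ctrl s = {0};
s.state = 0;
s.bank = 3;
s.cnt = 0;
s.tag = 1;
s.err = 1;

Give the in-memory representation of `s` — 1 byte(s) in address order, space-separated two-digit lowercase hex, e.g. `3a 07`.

33

state (2b) val=0 bits=0x0 at bit 6: 0x00
bank (2b) val=3 bits=0x3 at bit 4: 0x30
cnt (2b) val=0 bits=0x0 at bit 2: 0x30
tag (1b) val=1 bits=0x1 at bit 1: 0x32
err (1b) val=1 bits=0x1 at bit 0: 0x33
word = 0x33 → big-endian bytes:
  [0]=0x33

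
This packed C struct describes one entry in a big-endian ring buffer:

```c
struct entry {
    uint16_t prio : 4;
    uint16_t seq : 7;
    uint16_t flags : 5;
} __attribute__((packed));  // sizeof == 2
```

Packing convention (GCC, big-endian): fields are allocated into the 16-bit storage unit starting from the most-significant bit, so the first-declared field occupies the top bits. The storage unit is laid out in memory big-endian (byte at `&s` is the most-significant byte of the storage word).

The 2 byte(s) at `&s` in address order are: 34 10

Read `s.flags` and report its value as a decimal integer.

16

[0]=0x34 [1]=0x10 (big-endian) → word 0x3410
prio:4 @ bit 12 → (0x3410>>12)&0xf = 0x3
seq:7 @ bit 5 → (0x3410>>5)&0x7f = 0x20
flags:5 @ bit 0 → (0x3410>>0)&0x1f = 0x10  ←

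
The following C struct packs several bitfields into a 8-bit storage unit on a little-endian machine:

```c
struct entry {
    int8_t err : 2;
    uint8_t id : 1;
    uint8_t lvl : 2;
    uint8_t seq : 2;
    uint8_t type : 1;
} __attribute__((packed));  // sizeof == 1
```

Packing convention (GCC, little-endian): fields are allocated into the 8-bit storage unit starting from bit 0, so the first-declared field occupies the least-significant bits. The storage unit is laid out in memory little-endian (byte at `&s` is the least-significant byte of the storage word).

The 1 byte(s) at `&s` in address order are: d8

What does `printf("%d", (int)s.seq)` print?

[0]=0xd8 (little-endian) → word 0xd8
err:2 @ bit 0 → (0xd8>>0)&0x3 = 0x0
id:1 @ bit 2 → (0xd8>>2)&0x1 = 0x0
lvl:2 @ bit 3 → (0xd8>>3)&0x3 = 0x3
seq:2 @ bit 5 → (0xd8>>5)&0x3 = 0x2  ←
type:1 @ bit 7 → (0xd8>>7)&0x1 = 0x1

2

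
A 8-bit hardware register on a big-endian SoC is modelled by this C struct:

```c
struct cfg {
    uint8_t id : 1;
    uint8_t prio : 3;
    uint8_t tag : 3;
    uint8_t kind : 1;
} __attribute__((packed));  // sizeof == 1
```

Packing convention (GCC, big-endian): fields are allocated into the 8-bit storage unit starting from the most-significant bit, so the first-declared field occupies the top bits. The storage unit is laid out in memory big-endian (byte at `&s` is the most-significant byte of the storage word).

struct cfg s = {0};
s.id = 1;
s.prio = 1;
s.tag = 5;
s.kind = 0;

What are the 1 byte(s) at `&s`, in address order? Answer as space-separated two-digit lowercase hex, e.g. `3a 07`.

9a

id:1 = 1 → 0x1 << 7 → word 0x80
prio:3 = 1 → 0x1 << 4 → word 0x90
tag:3 = 5 → 0x5 << 1 → word 0x9a
kind:1 = 0 → 0x0 << 0 → word 0x9a
word = 0x9a → big-endian bytes:
  [0]=0x9a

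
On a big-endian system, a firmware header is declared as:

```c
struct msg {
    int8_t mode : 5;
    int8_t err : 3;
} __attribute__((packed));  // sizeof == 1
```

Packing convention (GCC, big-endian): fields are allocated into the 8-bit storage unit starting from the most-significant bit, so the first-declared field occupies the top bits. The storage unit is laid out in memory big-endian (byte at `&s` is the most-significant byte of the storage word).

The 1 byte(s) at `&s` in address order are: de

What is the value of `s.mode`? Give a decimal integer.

[0]=0xde (big-endian) → word 0xde
mode [3+:5] = (word>>3) & 0x1f = 27  ←
err [0+:3] = (word>>0) & 0x7 = 6
mode signed 5b, MSB=1: 27 - 32 = -5

-5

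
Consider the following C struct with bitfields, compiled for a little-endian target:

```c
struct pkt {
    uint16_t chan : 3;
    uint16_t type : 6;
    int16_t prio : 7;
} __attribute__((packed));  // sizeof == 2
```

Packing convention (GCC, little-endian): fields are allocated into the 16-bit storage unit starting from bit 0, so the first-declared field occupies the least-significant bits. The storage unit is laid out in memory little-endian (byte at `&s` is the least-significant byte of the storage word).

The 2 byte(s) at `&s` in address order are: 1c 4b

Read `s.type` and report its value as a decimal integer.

[0]=0x1c [1]=0x4b (little-endian) → word 0x4b1c
chan [0+:3] = (word>>0) & 0x7 = 4
type [3+:6] = (word>>3) & 0x3f = 35  ←
prio [9+:7] = (word>>9) & 0x7f = 37

35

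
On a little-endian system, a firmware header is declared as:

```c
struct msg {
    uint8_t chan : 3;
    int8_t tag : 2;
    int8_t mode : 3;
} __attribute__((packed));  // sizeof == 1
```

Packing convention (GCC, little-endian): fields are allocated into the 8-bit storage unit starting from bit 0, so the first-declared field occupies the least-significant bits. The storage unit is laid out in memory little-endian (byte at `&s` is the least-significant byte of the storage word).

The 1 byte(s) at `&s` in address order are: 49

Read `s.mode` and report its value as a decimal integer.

2

[0]=0x49 (little-endian) → word 0x49
chan:3 @ bit 0 → (0x49>>0)&0x7 = 0x1
tag:2 @ bit 3 → (0x49>>3)&0x3 = 0x1
mode:3 @ bit 5 → (0x49>>5)&0x7 = 0x2  ←
mode signed 3b, MSB=0: value = 2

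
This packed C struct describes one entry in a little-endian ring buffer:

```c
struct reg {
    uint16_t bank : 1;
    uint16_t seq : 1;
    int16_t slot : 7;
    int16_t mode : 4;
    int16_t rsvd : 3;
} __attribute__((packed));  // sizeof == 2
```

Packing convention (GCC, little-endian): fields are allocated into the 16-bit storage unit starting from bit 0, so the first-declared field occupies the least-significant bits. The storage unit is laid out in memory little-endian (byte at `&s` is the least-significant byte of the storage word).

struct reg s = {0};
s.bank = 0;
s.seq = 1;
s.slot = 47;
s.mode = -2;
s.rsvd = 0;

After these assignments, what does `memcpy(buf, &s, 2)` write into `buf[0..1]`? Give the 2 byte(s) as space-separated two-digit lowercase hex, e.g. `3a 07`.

bank:1 = 0 → 0x0 << 0 → word 0x0000
seq:1 = 1 → 0x1 << 1 → word 0x0002
slot:7 = 47 → 0x2f << 2 → word 0x00be
mode:4 = -2 → 0xe << 9 → word 0x1cbe
rsvd:3 = 0 → 0x0 << 13 → word 0x1cbe
word = 0x1cbe → little-endian bytes:
  [0]=0xbe  [1]=0x1c

be 1c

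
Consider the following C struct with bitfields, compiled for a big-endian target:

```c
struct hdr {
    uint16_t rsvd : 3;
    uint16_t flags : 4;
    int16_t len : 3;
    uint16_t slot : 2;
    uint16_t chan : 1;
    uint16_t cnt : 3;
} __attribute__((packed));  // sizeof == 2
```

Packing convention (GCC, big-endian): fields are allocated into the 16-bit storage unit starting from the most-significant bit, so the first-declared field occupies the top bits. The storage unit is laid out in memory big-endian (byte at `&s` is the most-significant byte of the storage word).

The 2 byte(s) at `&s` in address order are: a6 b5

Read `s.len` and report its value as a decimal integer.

2

[0]=0xa6 [1]=0xb5 (big-endian) → word 0xa6b5
rsvd:3 @ bit 13 → (0xa6b5>>13)&0x7 = 0x5
flags:4 @ bit 9 → (0xa6b5>>9)&0xf = 0x3
len:3 @ bit 6 → (0xa6b5>>6)&0x7 = 0x2  ←
slot:2 @ bit 4 → (0xa6b5>>4)&0x3 = 0x3
chan:1 @ bit 3 → (0xa6b5>>3)&0x1 = 0x0
cnt:3 @ bit 0 → (0xa6b5>>0)&0x7 = 0x5
len signed 3b, MSB=0: value = 2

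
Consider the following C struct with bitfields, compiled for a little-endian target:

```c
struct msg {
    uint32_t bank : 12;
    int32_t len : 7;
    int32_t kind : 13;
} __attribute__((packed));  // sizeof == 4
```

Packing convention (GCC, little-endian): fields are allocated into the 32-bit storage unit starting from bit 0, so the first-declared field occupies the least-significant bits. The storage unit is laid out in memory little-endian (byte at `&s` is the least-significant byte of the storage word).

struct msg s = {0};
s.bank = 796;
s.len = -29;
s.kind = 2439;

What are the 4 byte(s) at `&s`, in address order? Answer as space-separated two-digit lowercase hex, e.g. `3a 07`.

1c 33 3e 4c

bank:12 = 796 → 0x31c << 0 → word 0x0000031c
len:7 = -29 → 0x63 << 12 → word 0x0006331c
kind:13 = 2439 → 0x987 << 19 → word 0x4c3e331c
word = 0x4c3e331c → little-endian bytes:
  [0]=0x1c  [1]=0x33  [2]=0x3e  [3]=0x4c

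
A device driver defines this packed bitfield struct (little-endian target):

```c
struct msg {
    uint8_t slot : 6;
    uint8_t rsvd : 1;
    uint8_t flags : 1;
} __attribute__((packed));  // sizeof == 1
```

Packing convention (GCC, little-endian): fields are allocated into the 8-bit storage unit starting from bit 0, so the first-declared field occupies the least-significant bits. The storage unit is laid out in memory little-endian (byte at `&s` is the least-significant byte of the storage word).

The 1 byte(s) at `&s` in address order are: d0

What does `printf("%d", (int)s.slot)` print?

16

[0]=0xd0 (little-endian) → word 0xd0
slot:6 @ bit 0 → (0xd0>>0)&0x3f = 0x10  ←
rsvd:1 @ bit 6 → (0xd0>>6)&0x1 = 0x1
flags:1 @ bit 7 → (0xd0>>7)&0x1 = 0x1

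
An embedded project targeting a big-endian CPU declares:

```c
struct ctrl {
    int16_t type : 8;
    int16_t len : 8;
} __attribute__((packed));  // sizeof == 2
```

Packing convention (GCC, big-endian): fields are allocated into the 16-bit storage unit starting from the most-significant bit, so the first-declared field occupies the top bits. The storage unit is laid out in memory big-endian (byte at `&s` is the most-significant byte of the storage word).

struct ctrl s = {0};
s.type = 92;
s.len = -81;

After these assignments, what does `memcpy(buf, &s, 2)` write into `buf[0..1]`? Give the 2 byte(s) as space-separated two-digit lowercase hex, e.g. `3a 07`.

5c af

[8+:8] type=92 & 0xff = 0x5c; word=0x5c00
[0+:8] len=-81 & 0xff = 0xaf; word=0x5caf
word = 0x5caf → big-endian bytes:
  [0]=0x5c  [1]=0xaf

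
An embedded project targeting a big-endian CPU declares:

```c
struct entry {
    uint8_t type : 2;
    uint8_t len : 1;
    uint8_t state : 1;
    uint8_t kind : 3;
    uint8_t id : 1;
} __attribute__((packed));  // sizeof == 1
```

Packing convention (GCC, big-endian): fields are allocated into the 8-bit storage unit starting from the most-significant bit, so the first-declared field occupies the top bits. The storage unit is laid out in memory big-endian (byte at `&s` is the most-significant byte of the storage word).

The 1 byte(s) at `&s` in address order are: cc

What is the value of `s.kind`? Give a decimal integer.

[0]=0xcc (big-endian) → word 0xcc
type:2 @ bit 6 → (0xcc>>6)&0x3 = 0x3
len:1 @ bit 5 → (0xcc>>5)&0x1 = 0x0
state:1 @ bit 4 → (0xcc>>4)&0x1 = 0x0
kind:3 @ bit 1 → (0xcc>>1)&0x7 = 0x6  ←
id:1 @ bit 0 → (0xcc>>0)&0x1 = 0x0

6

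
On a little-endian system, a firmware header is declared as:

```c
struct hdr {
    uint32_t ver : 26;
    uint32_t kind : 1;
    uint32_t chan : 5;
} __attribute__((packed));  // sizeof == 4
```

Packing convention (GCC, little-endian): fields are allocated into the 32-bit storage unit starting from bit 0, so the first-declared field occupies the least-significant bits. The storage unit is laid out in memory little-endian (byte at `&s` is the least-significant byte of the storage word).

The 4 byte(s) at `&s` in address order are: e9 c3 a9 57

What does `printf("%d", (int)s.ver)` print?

[0]=0xe9 [1]=0xc3 [2]=0xa9 [3]=0x57 (little-endian) → word 0x57a9c3e9
ver:26 @ bit 0 → (0x57a9c3e9>>0)&0x3ffffff = 0x3a9c3e9  ←
kind:1 @ bit 26 → (0x57a9c3e9>>26)&0x1 = 0x1
chan:5 @ bit 27 → (0x57a9c3e9>>27)&0x1f = 0xa

61457385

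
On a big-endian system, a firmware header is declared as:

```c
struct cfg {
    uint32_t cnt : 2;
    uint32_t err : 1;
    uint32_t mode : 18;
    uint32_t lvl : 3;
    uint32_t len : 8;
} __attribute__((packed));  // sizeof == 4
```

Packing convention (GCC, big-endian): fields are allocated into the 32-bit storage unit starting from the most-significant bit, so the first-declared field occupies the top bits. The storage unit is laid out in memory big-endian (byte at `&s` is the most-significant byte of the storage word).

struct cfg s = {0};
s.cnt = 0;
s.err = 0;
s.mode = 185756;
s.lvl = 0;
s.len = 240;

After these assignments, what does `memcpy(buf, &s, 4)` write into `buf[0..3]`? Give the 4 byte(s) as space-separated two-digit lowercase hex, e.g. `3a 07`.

cnt (2b) val=0 bits=0x0 at bit 30: 0x00000000
err (1b) val=0 bits=0x0 at bit 29: 0x00000000
mode (18b) val=185756 bits=0x2d59c at bit 11: 0x16ace000
lvl (3b) val=0 bits=0x0 at bit 8: 0x16ace000
len (8b) val=240 bits=0xf0 at bit 0: 0x16ace0f0
word = 0x16ace0f0 → big-endian bytes:
  [0]=0x16  [1]=0xac  [2]=0xe0  [3]=0xf0

16 ac e0 f0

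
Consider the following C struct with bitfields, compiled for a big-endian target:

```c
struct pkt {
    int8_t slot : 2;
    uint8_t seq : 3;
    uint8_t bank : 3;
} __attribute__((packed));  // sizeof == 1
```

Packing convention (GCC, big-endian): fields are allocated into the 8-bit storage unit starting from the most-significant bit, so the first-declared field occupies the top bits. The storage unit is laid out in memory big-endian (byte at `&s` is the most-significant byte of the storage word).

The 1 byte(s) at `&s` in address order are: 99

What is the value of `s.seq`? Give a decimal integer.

[0]=0x99 (big-endian) → word 0x99
slot [6+:2] = (word>>6) & 0x3 = 2
seq [3+:3] = (word>>3) & 0x7 = 3  ←
bank [0+:3] = (word>>0) & 0x7 = 1

3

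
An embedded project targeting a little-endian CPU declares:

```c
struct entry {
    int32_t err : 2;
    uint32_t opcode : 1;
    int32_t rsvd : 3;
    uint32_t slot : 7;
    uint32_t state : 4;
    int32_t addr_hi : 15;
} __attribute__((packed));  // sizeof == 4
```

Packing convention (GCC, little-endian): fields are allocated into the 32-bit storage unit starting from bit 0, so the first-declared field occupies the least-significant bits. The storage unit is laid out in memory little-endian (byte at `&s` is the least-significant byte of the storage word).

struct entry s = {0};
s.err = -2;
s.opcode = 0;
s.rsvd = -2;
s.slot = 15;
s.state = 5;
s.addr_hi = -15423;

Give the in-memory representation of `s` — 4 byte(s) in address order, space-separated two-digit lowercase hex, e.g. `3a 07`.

err:2 = -2 → 0x2 << 0 → word 0x00000002
opcode:1 = 0 → 0x0 << 2 → word 0x00000002
rsvd:3 = -2 → 0x6 << 3 → word 0x00000032
slot:7 = 15 → 0xf << 6 → word 0x000003f2
state:4 = 5 → 0x5 << 13 → word 0x0000a3f2
addr_hi:15 = -15423 → 0x43c1 << 17 → word 0x8782a3f2
word = 0x8782a3f2 → little-endian bytes:
  [0]=0xf2  [1]=0xa3  [2]=0x82  [3]=0x87

f2 a3 82 87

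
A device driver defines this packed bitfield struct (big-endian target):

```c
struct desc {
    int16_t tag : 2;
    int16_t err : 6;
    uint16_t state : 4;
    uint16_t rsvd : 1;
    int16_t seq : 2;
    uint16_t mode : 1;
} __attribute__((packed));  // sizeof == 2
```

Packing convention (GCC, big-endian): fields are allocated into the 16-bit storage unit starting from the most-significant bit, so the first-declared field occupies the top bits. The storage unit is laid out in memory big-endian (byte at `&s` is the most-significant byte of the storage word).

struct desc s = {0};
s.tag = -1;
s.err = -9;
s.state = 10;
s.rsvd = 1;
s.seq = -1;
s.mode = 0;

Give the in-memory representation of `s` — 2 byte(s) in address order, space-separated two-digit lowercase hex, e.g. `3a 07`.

f7 ae

[14+:2] tag=-1 & 0x3 = 0x3; word=0xc000
[8+:6] err=-9 & 0x3f = 0x37; word=0xf700
[4+:4] state=10 & 0xf = 0xa; word=0xf7a0
[3+:1] rsvd=1 & 0x1 = 0x1; word=0xf7a8
[1+:2] seq=-1 & 0x3 = 0x3; word=0xf7ae
[0+:1] mode=0 & 0x1 = 0x0; word=0xf7ae
word = 0xf7ae → big-endian bytes:
  [0]=0xf7  [1]=0xae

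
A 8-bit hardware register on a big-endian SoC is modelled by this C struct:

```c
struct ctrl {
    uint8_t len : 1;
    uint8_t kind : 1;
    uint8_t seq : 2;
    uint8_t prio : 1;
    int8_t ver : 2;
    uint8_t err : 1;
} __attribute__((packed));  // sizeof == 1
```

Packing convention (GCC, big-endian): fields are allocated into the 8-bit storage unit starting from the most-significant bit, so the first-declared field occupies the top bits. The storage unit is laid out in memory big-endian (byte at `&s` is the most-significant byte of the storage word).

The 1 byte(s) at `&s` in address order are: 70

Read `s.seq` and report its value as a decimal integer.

3

[0]=0x70 (big-endian) → word 0x70
len [7+:1] = (word>>7) & 0x1 = 0
kind [6+:1] = (word>>6) & 0x1 = 1
seq [4+:2] = (word>>4) & 0x3 = 3  ←
prio [3+:1] = (word>>3) & 0x1 = 0
ver [1+:2] = (word>>1) & 0x3 = 0
err [0+:1] = (word>>0) & 0x1 = 0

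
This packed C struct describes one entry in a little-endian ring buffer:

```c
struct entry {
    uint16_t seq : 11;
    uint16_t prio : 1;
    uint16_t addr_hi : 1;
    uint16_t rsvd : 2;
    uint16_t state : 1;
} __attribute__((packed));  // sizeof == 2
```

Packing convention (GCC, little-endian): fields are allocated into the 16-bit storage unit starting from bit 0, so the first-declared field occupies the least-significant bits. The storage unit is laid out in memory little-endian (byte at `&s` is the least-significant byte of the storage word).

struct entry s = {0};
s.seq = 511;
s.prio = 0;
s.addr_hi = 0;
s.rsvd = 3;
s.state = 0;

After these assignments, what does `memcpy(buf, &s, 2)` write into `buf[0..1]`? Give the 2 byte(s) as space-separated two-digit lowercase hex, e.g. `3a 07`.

seq (11b) val=511 bits=0x1ff at bit 0: 0x01ff
prio (1b) val=0 bits=0x0 at bit 11: 0x01ff
addr_hi (1b) val=0 bits=0x0 at bit 12: 0x01ff
rsvd (2b) val=3 bits=0x3 at bit 13: 0x61ff
state (1b) val=0 bits=0x0 at bit 15: 0x61ff
word = 0x61ff → little-endian bytes:
  [0]=0xff  [1]=0x61

ff 61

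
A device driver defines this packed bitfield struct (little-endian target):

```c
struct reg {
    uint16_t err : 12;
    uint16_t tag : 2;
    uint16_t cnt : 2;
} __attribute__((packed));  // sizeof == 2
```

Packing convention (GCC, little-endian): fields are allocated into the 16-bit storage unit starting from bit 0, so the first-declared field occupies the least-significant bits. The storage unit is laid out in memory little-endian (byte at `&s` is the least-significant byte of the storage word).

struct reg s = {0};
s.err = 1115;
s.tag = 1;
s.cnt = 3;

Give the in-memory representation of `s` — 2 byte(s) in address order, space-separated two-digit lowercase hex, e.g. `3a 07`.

5b d4

err (12b) val=1115 bits=0x45b at bit 0: 0x045b
tag (2b) val=1 bits=0x1 at bit 12: 0x145b
cnt (2b) val=3 bits=0x3 at bit 14: 0xd45b
word = 0xd45b → little-endian bytes:
  [0]=0x5b  [1]=0xd4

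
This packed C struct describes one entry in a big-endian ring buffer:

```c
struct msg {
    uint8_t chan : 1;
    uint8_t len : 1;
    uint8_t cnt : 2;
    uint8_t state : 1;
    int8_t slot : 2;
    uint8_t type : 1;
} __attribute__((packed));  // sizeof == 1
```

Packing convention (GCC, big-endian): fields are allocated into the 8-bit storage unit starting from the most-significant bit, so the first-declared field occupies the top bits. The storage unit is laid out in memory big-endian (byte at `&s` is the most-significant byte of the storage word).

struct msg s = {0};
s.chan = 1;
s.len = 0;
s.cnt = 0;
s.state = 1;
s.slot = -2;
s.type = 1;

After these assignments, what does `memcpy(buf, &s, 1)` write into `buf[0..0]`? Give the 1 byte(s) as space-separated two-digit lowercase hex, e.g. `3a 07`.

8d

chan (1b) val=1 bits=0x1 at bit 7: 0x80
len (1b) val=0 bits=0x0 at bit 6: 0x80
cnt (2b) val=0 bits=0x0 at bit 4: 0x80
state (1b) val=1 bits=0x1 at bit 3: 0x88
slot (2b) val=-2 bits=0x2 at bit 1: 0x8c
type (1b) val=1 bits=0x1 at bit 0: 0x8d
word = 0x8d → big-endian bytes:
  [0]=0x8d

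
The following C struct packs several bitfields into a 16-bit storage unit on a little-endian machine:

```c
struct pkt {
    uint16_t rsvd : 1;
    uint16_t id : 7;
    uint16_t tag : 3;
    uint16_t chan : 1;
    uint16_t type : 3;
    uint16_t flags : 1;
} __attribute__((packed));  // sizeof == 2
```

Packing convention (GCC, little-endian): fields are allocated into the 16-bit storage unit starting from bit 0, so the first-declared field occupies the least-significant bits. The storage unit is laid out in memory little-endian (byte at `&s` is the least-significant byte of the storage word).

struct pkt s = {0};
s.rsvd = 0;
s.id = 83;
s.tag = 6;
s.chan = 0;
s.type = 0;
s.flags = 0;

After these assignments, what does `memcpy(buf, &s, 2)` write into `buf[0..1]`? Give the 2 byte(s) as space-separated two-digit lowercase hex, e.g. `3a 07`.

rsvd (1b) val=0 bits=0x0 at bit 0: 0x0000
id (7b) val=83 bits=0x53 at bit 1: 0x00a6
tag (3b) val=6 bits=0x6 at bit 8: 0x06a6
chan (1b) val=0 bits=0x0 at bit 11: 0x06a6
type (3b) val=0 bits=0x0 at bit 12: 0x06a6
flags (1b) val=0 bits=0x0 at bit 15: 0x06a6
word = 0x06a6 → little-endian bytes:
  [0]=0xa6  [1]=0x06

a6 06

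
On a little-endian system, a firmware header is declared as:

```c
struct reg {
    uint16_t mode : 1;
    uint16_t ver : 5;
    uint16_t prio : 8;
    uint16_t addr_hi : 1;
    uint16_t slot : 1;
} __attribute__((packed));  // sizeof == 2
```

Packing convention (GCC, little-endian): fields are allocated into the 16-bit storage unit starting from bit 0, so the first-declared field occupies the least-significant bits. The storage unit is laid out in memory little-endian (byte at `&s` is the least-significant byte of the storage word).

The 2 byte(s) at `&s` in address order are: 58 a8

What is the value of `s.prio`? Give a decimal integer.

161

[0]=0x58 [1]=0xa8 (little-endian) → word 0xa858
mode [0+:1] = (word>>0) & 0x1 = 0
ver [1+:5] = (word>>1) & 0x1f = 12
prio [6+:8] = (word>>6) & 0xff = 161  ←
addr_hi [14+:1] = (word>>14) & 0x1 = 0
slot [15+:1] = (word>>15) & 0x1 = 1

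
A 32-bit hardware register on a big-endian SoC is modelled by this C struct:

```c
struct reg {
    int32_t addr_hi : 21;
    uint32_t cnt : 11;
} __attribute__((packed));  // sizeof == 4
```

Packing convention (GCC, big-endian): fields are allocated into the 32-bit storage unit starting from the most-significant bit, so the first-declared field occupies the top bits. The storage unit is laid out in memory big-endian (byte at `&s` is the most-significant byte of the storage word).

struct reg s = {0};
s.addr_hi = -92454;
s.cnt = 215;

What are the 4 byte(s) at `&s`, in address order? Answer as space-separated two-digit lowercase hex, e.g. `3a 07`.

f4 b6 d0 d7

[11+:21] addr_hi=-92454 & 0x1fffff = 0x1e96da; word=0xf4b6d000
[0+:11] cnt=215 & 0x7ff = 0xd7; word=0xf4b6d0d7
word = 0xf4b6d0d7 → big-endian bytes:
  [0]=0xf4  [1]=0xb6  [2]=0xd0  [3]=0xd7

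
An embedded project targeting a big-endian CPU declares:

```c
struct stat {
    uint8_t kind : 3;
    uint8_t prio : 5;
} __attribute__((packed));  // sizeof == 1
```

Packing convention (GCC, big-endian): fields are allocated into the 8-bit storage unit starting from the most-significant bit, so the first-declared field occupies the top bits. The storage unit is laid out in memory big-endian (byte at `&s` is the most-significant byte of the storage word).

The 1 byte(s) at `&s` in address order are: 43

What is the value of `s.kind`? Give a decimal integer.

[0]=0x43 (big-endian) → word 0x43
kind:3 @ bit 5 → (0x43>>5)&0x7 = 0x2  ←
prio:5 @ bit 0 → (0x43>>0)&0x1f = 0x3

2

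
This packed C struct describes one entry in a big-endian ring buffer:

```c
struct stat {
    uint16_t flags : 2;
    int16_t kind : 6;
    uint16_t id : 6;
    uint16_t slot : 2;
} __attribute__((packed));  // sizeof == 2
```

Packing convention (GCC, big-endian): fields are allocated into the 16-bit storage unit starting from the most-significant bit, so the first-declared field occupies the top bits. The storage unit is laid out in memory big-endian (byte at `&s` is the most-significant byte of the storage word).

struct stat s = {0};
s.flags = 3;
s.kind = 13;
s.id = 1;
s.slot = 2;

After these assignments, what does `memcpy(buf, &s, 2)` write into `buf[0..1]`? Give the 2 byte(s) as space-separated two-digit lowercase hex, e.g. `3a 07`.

flags (2b) val=3 bits=0x3 at bit 14: 0xc000
kind (6b) val=13 bits=0xd at bit 8: 0xcd00
id (6b) val=1 bits=0x1 at bit 2: 0xcd04
slot (2b) val=2 bits=0x2 at bit 0: 0xcd06
word = 0xcd06 → big-endian bytes:
  [0]=0xcd  [1]=0x06

cd 06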